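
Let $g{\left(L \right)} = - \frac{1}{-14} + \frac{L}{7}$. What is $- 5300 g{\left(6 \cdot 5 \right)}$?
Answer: $- \frac{161650}{7} \approx -23093.0$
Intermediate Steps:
$g{\left(L \right)} = \frac{1}{14} + \frac{L}{7}$ ($g{\left(L \right)} = \left(-1\right) \left(- \frac{1}{14}\right) + L \frac{1}{7} = \frac{1}{14} + \frac{L}{7}$)
$- 5300 g{\left(6 \cdot 5 \right)} = - 5300 \left(\frac{1}{14} + \frac{6 \cdot 5}{7}\right) = - 5300 \left(\frac{1}{14} + \frac{1}{7} \cdot 30\right) = - 5300 \left(\frac{1}{14} + \frac{30}{7}\right) = \left(-5300\right) \frac{61}{14} = - \frac{161650}{7}$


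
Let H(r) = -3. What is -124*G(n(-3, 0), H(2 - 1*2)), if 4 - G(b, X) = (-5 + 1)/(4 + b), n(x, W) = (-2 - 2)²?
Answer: -2604/5 ≈ -520.80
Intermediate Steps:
n(x, W) = 16 (n(x, W) = (-4)² = 16)
G(b, X) = 4 + 4/(4 + b) (G(b, X) = 4 - (-5 + 1)/(4 + b) = 4 - (-4)/(4 + b) = 4 + 4/(4 + b))
-124*G(n(-3, 0), H(2 - 1*2)) = -496*(5 + 16)/(4 + 16) = -496*21/20 = -124*21/5 = -2604/5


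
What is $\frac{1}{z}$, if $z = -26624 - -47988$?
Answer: $\frac{1}{21364} \approx 4.6808 \cdot 10^{-5}$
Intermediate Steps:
$z = 21364$ ($z = -26624 + 47988 = 21364$)
$\frac{1}{z} = \frac{1}{21364}$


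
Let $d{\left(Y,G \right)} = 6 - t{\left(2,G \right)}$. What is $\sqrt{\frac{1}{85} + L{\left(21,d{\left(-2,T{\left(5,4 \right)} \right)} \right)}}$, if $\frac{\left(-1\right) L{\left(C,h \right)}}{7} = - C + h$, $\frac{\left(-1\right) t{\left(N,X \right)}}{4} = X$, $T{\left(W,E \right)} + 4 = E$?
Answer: $\frac{\sqrt{758710}}{85} \approx 10.248$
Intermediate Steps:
$T{\left(W,E \right)} = -4 + E$
$t{\left(N,X \right)} = - 4 X$
$d{\left(Y,G \right)} = 6 + 4 G$ ($d{\left(Y,G \right)} = 6 - - 4 G = 6 + 4 G$)
$L{\left(C,h \right)} = - 7 h + 7 C$ ($L{\left(C,h \right)} = - 7 \left(- C + h\right) = - 7 \left(h - C\right) = - 7 h + 7 C$)
$\sqrt{\frac{1}{85} + L{\left(21,d{\left(-2,T{\left(5,4 \right)} \right)} \right)}} = \sqrt{\frac{1}{85} + \left(- 7 \left(6 + 4 \left(-4 + 4\right)\right) + 7 \cdot 21\right)} = \sqrt{\frac{1}{85} + \left(- 7 \left(6 + 4 \cdot 0\right) + 147\right)} = \sqrt{\frac{1}{85} + \left(- 7 \left(6 + 0\right) + 147\right)} = \sqrt{\frac{1}{85} + \left(\left(-7\right) 6 + 147\right)} = \sqrt{\frac{1}{85} + \left(-42 + 147\right)} = \sqrt{\frac{1}{85} + 105} = \sqrt{\frac{8926}{85}} = \frac{\sqrt{758710}}{85}$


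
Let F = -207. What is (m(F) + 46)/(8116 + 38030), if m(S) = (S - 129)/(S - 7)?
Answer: 2545/2468811 ≈ 0.0010309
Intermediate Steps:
m(S) = (-129 + S)/(-7 + S)
(m(F) + 46)/(8116 + 38030) = ((-129 - 207)/(-7 - 207) + 46)/(8116 + 38030) = (-336/(-214) + 46)/46146 = (-1/214*(-336) + 46)*(1/46146) = (168/107 + 46)*(1/46146) = (5090/107)*(1/46146) = 2545/2468811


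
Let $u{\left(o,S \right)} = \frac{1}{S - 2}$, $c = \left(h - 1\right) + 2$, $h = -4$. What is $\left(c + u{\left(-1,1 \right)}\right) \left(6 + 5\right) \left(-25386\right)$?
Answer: $1116984$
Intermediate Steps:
$c = -3$ ($c = \left(-4 - 1\right) + 2 = -5 + 2 = -3$)
$u{\left(o,S \right)} = \frac{1}{-2 + S}$
$\left(c + u{\left(-1,1 \right)}\right) \left(6 + 5\right) \left(-25386\right) = \left(-3 + \frac{1}{-2 + 1}\right) \left(6 + 5\right) \left(-25386\right) = \left(-3 + \frac{1}{-1}\right) 11 \left(-25386\right) = \left(-3 - 1\right) 11 \left(-25386\right) = \left(-4\right) 11 \left(-25386\right) = \left(-44\right) \left(-25386\right) = 1116984$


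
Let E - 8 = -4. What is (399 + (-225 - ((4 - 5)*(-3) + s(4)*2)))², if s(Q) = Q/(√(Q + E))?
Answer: 29249 - 684*√2 ≈ 28282.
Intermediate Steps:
E = 4 (E = 8 - 4 = 4)
s(Q) = Q/√(4 + Q) (s(Q) = Q/(√(Q + 4)) = Q/(√(4 + Q)) = Q/√(4 + Q))
(399 + (-225 - ((4 - 5)*(-3) + s(4)*2)))² = (399 + (-225 - ((4 - 5)*(-3) + (4/√(4 + 4))*2)))² = (399 + (-225 - (-1*(-3) + (4/√8)*2)))² = (399 + (-225 - (3 + (4*(√2/4))*2)))² = (399 + (-225 - (3 + √2*2)))² = (399 + (-225 - (3 + 2*√2)))² = (399 + (-225 + (-3 - 2*√2)))² = (399 + (-228 - 2*√2))² = (171 - 2*√2)²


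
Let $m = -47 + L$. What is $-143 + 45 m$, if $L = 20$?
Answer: $-1358$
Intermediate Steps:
$m = -27$ ($m = -47 + 20 = -27$)
$-143 + 45 m = -143 + 45 \left(-27\right) = -143 - 1215 = -1358$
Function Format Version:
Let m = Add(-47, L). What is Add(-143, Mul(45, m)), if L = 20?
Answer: -1358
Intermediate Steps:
m = -27 (m = Add(-47, 20) = -27)
Add(-143, Mul(45, m)) = Add(-143, Mul(45, -27)) = Add(-143, -1215) = -1358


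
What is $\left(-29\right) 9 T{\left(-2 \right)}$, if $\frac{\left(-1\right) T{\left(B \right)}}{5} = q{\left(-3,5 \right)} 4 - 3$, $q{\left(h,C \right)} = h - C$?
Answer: $-45675$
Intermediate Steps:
$T{\left(B \right)} = 175$ ($T{\left(B \right)} = - 5 \left(\left(-3 - 5\right) 4 - 3\right) = - 5 \left(\left(-8\right) 4 - 3\right) = - 5 \left(-32 - 3\right) = \left(-5\right) \left(-35\right) = 175$)
$\left(-29\right) 9 T{\left(-2 \right)} = \left(-29\right) 9 \cdot 175 = \left(-261\right) 175 = -45675$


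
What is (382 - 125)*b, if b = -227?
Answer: -58339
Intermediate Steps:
(382 - 125)*b = (382 - 125)*(-227) = 257*(-227) = -58339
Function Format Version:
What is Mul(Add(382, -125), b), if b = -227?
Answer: -58339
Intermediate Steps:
Mul(Add(382, -125), b) = Mul(Add(382, -125), -227) = Mul(257, -227) = -58339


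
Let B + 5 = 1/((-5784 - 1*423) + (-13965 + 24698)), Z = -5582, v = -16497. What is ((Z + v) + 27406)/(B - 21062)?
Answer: -24110002/95349241 ≈ -0.25286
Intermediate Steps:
B = -22629/4526 (B = -5 + 1/((-5784 - 1*423) + (-13965 + 24698)) = -5 + 1/((-5784 - 423) + 10733) = -5 + 1/(-6207 + 10733) = -5 + 1/4526 = -22629/4526 ≈ -4.9998)
((Z + v) + 27406)/(B - 21062) = ((-5582 - 16497) + 27406)/(-22629/4526 - 21062) = (-22079 + 27406)/(-95349241/4526) = 5327*(-4526/95349241) = -24110002/95349241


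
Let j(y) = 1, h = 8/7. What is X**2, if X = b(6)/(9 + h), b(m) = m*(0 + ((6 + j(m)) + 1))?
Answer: 112896/5041 ≈ 22.396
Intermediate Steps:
h = 8/7 (h = 8*(1/7) = 8/7 ≈ 1.1429)
b(m) = 8*m (b(m) = m*(0 + ((6 + 1) + 1)) = m*(0 + (7 + 1)) = m*(0 + 8) = m*8 = 8*m)
X = 336/71 (X = (8*6)/(9 + 8/7) = 48/(71/7) = 48*(7/71) = 336/71 ≈ 4.7324)
X**2 = (336/71)**2 = 112896/5041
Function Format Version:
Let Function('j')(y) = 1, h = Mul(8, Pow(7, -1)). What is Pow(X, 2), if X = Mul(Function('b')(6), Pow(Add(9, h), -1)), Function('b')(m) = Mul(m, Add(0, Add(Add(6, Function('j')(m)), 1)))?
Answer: Rational(112896, 5041) ≈ 22.396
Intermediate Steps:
h = Rational(8, 7) (h = Mul(8, Rational(1, 7)) = Rational(8, 7) ≈ 1.1429)
Function('b')(m) = Mul(8, m) (Function('b')(m) = Mul(m, Add(0, Add(Add(6, 1), 1))) = Mul(m, Add(0, Add(7, 1))) = Mul(m, Add(0, 8)) = Mul(m, 8) = Mul(8, m))
X = Rational(336, 71) (X = Mul(Mul(8, 6), Pow(Add(9, Rational(8, 7)), -1)) = Mul(48, Pow(Rational(71, 7), -1)) = Mul(48, Rational(7, 71)) = Rational(336, 71) ≈ 4.7324)
Pow(X, 2) = Pow(Rational(336, 71), 2) = Rational(112896, 5041)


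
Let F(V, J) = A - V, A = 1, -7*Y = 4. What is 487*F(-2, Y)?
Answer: 1461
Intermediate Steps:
Y = -4/7 (Y = -⅐*4 = -4/7 ≈ -0.57143)
F(V, J) = 1 - V
487*F(-2, Y) = 487*(1 - 1*(-2)) = 487*(1 + 2) = 487*3 = 1461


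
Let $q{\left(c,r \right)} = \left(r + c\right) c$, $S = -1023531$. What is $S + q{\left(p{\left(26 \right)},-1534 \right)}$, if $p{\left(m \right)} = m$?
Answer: $-1062739$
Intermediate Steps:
$q{\left(c,r \right)} = c \left(c + r\right)$ ($q{\left(c,r \right)} = \left(c + r\right) c = c \left(c + r\right)$)
$S + q{\left(p{\left(26 \right)},-1534 \right)} = -1023531 + 26 \left(26 - 1534\right) = -1023531 + 26 \left(-1508\right) = -1023531 - 39208 = -1062739$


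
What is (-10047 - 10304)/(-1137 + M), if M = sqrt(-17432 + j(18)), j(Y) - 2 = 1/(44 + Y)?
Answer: 1434623394/81232337 + 20351*I*sqrt(67000858)/81232337 ≈ 17.661 + 2.0507*I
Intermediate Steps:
j(Y) = 2 + 1/(44 + Y)
M = I*sqrt(67000858)/62 (M = sqrt(-17432 + (89 + 2*18)/(44 + 18)) = sqrt(-17432 + (89 + 36)/62) = sqrt(-17432 + (1/62)*125) = sqrt(-17432 + 125/62) = sqrt(-1080659/62) = I*sqrt(67000858)/62 ≈ 132.02*I)
(-10047 - 10304)/(-1137 + M) = (-10047 - 10304)/(-1137 + I*sqrt(67000858)/62) = -20351/(-1137 + I*sqrt(67000858)/62)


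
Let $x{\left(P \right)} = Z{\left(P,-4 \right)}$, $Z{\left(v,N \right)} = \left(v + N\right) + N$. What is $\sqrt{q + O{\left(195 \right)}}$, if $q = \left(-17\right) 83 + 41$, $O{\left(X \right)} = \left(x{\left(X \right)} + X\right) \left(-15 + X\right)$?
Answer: $\sqrt{67390} \approx 259.6$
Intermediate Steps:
$Z{\left(v,N \right)} = v + 2 N$ ($Z{\left(v,N \right)} = \left(N + v\right) + N = v + 2 N$)
$x{\left(P \right)} = -8 + P$ ($x{\left(P \right)} = P + 2 \left(-4\right) = P - 8 = -8 + P$)
$O{\left(X \right)} = \left(-15 + X\right) \left(-8 + 2 X\right)$ ($O{\left(X \right)} = \left(\left(-8 + X\right) + X\right) \left(-15 + X\right) = \left(-8 + 2 X\right) \left(-15 + X\right) = \left(-15 + X\right) \left(-8 + 2 X\right)$)
$q = -1370$ ($q = -1411 + 41 = -1370$)
$\sqrt{q + O{\left(195 \right)}} = \sqrt{-1370 + \left(120 - 7410 + 2 \cdot 195^{2}\right)} = \sqrt{-1370 + \left(120 - 7410 + 2 \cdot 38025\right)} = \sqrt{-1370 + \left(120 - 7410 + 76050\right)} = \sqrt{-1370 + 68760} = \sqrt{67390}$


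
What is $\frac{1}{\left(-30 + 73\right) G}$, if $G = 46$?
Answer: $\frac{1}{1978} \approx 0.00050556$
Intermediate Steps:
$\frac{1}{\left(-30 + 73\right) G} = \frac{1}{\left(-30 + 73\right) 46} = \frac{1}{43 \cdot 46} = \frac{1}{1978}$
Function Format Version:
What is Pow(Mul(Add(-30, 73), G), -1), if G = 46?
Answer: Rational(1, 1978) ≈ 0.00050556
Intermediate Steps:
Pow(Mul(Add(-30, 73), G), -1) = Pow(Mul(Add(-30, 73), 46), -1) = Pow(Mul(43, 46), -1) = Pow(1978, -1) = Rational(1, 1978)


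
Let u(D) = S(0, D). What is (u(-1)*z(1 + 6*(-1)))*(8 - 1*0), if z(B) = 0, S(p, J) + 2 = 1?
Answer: 0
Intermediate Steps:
S(p, J) = -1 (S(p, J) = -2 + 1 = -1)
u(D) = -1
(u(-1)*z(1 + 6*(-1)))*(8 - 1*0) = (-1*0)*(8 - 1*0) = 0*(8 + 0) = 0*8 = 0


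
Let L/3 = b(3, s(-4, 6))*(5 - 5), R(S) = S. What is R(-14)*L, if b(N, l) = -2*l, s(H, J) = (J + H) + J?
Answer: 0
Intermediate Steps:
s(H, J) = H + 2*J (s(H, J) = (H + J) + J = H + 2*J)
L = 0 (L = 3*((-2*(-4 + 2*6))*(5 - 5)) = 3*(-2*(-4 + 12)*0) = 3*(-2*8*0) = 3*(-16*0) = 3*0 = 0)
R(-14)*L = -14*0 = 0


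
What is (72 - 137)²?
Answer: 4225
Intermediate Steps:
(72 - 137)² = (-65)² = 4225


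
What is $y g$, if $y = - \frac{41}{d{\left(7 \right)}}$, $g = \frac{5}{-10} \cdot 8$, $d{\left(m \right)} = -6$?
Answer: $- \frac{82}{3} \approx -27.333$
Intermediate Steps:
$g = -4$ ($g = 5 \left(- \frac{1}{10}\right) 8 = \left(- \frac{1}{2}\right) 8 = -4$)
$y = \frac{41}{6}$ ($y = - \frac{41}{-6} = \left(-41\right) \left(- \frac{1}{6}\right) = \frac{41}{6} \approx 6.8333$)
$y g = \frac{41}{6} \left(-4\right) = - \frac{82}{3}$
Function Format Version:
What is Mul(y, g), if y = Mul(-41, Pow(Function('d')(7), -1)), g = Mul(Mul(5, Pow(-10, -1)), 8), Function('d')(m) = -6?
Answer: Rational(-82, 3) ≈ -27.333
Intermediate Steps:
g = -4 (g = Mul(Mul(5, Rational(-1, 10)), 8) = Mul(Rational(-1, 2), 8) = -4)
y = Rational(41, 6) (y = Mul(-41, Pow(-6, -1)) = Mul(-41, Rational(-1, 6)) = Rational(41, 6) ≈ 6.8333)
Mul(y, g) = Mul(Rational(41, 6), -4) = Rational(-82, 3)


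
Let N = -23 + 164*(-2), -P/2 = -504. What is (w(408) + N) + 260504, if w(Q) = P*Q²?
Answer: 168055865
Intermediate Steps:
P = 1008 (P = -2*(-504) = 1008)
w(Q) = 1008*Q²
N = -351 (N = -23 - 328 = -351)
(w(408) + N) + 260504 = (1008*408² - 351) + 260504 = (1008*166464 - 351) + 260504 = (167795712 - 351) + 260504 = 167795361 + 260504 = 168055865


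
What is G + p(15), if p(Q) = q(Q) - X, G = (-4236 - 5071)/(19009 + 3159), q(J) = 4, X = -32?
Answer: 788741/22168 ≈ 35.580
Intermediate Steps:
G = -9307/22168 ≈ -0.41984
p(Q) = 36 (p(Q) = 4 - 1*(-32) = 4 + 32 = 36)
G + p(15) = -9307/22168 + 36 = 788741/22168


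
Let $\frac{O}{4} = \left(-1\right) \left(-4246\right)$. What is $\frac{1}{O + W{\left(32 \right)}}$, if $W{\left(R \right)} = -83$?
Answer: $\frac{1}{16901} \approx 5.9168 \cdot 10^{-5}$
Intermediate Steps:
$O = 16984$ ($O = 4 \left(\left(-1\right) \left(-4246\right)\right) = 4 \cdot 4246 = 16984$)
$\frac{1}{O + W{\left(32 \right)}} = \frac{1}{16984 - 83} = \frac{1}{16901}$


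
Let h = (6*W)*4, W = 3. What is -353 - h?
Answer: -425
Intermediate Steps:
h = 72 (h = (6*3)*4 = 18*4 = 72)
-353 - h = -353 - 1*72 = -353 - 72 = -425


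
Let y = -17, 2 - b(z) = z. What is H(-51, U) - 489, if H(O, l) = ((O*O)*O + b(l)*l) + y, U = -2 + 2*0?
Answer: -133165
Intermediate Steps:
b(z) = 2 - z
U = -2 (U = -2 + 0 = -2)
H(O, l) = -17 + O**3 + l*(2 - l) (H(O, l) = ((O*O)*O + (2 - l)*l) - 17 = (O**2*O + l*(2 - l)) - 17 = (O**3 + l*(2 - l)) - 17 = -17 + O**3 + l*(2 - l))
H(-51, U) - 489 = (-17 + (-51)**3 - 1*(-2)*(-2 - 2)) - 489 = (-17 - 132651 - 1*(-2)*(-4)) - 489 = (-17 - 132651 - 8) - 489 = -132676 - 489 = -133165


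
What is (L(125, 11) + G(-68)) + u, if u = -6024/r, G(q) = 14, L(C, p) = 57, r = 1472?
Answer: 12311/184 ≈ 66.908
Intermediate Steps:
u = -753/184 (u = -6024/1472 = -6024*1/1472 = -753/184 ≈ -4.0924)
(L(125, 11) + G(-68)) + u = (57 + 14) - 753/184 = 71 - 753/184 = 12311/184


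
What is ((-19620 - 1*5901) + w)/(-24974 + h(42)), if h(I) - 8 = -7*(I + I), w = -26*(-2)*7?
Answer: 25157/25554 ≈ 0.98446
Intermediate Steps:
w = 364 (w = 52*7 = 364)
h(I) = 8 - 14*I (h(I) = 8 - 7*(I + I) = 8 - 14*I)
((-19620 - 1*5901) + w)/(-24974 + h(42)) = ((-19620 - 1*5901) + 364)/(-24974 + (8 - 14*42)) = ((-19620 - 5901) + 364)/(-24974 + (8 - 588)) = (-25521 + 364)/(-24974 - 580) = -25157/(-25554) = -25157*(-1/25554) = 25157/25554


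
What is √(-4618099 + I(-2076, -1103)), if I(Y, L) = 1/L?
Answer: I*√5618420807394/1103 ≈ 2149.0*I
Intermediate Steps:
√(-4618099 + I(-2076, -1103)) = √(-4618099 + 1/(-1103)) = √(-4618099 - 1/1103) = √(-5093763198/1103) = I*√5618420807394/1103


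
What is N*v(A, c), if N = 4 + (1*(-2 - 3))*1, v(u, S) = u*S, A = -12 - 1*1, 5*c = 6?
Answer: 78/5 ≈ 15.600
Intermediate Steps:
c = 6/5 (c = (1/5)*6 = 6/5 ≈ 1.2000)
A = -13 (A = -12 - 1 = -13)
v(u, S) = S*u
N = -1 (N = 4 + (1*(-5))*1 = 4 - 5*1 = 4 - 5 = -1)
N*v(A, c) = -6*(-13)/5 = -1*(-78/5) = 78/5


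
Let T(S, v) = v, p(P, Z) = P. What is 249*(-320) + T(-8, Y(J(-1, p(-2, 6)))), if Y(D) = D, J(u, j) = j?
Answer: -79682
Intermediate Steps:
249*(-320) + T(-8, Y(J(-1, p(-2, 6)))) = 249*(-320) - 2 = -79680 - 2 = -79682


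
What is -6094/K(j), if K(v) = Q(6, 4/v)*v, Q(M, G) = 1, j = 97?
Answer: -6094/97 ≈ -62.825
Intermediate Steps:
K(v) = v (K(v) = 1*v = v)
-6094/K(j) = -6094/97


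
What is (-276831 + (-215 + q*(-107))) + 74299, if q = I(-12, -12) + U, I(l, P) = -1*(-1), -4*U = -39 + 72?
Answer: -807885/4 ≈ -2.0197e+5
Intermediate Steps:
U = -33/4 (U = -(-39 + 72)/4 = -¼*33 = -33/4 ≈ -8.2500)
I(l, P) = 1
q = -29/4 (q = 1 - 33/4 = -29/4 ≈ -7.2500)
(-276831 + (-215 + q*(-107))) + 74299 = (-276831 + (-215 - 29/4*(-107))) + 74299 = (-276831 + (-215 + 3103/4)) + 74299 = (-276831 + 2243/4) + 74299 = -1105081/4 + 74299 = -807885/4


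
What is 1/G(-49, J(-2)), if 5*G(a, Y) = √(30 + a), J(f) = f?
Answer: -5*I*√19/19 ≈ -1.1471*I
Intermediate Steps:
G(a, Y) = √(30 + a)/5
1/G(-49, J(-2)) = 1/(√(30 - 49)/5) = 1/(√(-19)/5) = 1/((I*√19)/5) = 1/(I*√19/5) = -5*I*√19/19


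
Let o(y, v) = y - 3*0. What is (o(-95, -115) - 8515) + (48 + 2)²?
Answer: -6110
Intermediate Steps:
o(y, v) = y (o(y, v) = y + 0 = y)
(o(-95, -115) - 8515) + (48 + 2)² = (-95 - 8515) + (48 + 2)² = -8610 + 50² = -8610 + 2500 = -6110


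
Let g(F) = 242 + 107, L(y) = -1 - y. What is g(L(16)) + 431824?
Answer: 432173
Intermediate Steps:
g(F) = 349
g(L(16)) + 431824 = 349 + 431824 = 432173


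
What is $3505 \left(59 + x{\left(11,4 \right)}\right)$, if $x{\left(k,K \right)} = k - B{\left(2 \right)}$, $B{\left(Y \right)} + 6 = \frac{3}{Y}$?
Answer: $\frac{522245}{2} \approx 2.6112 \cdot 10^{5}$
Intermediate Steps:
$B{\left(Y \right)} = -6 + \frac{3}{Y}$
$x{\left(k,K \right)} = \frac{9}{2} + k$ ($x{\left(k,K \right)} = k - \left(-6 + \frac{3}{2}\right) = k - - \frac{9}{2} = k + \frac{9}{2} = \frac{9}{2} + k$)
$3505 \left(59 + x{\left(11,4 \right)}\right) = 3505 \left(59 + \left(\frac{9}{2} + 11\right)\right) = 3505 \left(59 + \frac{31}{2}\right) = 3505 \cdot \frac{149}{2} = \frac{522245}{2}$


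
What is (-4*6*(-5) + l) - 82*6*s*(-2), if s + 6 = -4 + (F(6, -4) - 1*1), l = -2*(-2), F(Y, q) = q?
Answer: -14636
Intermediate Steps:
l = 4
s = -15 (s = -6 + (-4 + (-4 - 1*1)) = -6 + (-4 + (-4 - 1)) = -6 + (-4 - 5) = -6 - 9 = -15)
(-4*6*(-5) + l) - 82*6*s*(-2) = (-4*6*(-5) + 4) - 82*6*(-15)*(-2) = (-24*(-5) + 4) - (-7380)*(-2) = (120 + 4) - 82*180 = 124 - 14760 = -14636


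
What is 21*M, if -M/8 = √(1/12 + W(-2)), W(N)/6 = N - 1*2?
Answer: -28*I*√861 ≈ -821.6*I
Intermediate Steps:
W(N) = -12 + 6*N (W(N) = 6*(N - 1*2) = 6*(N - 2) = 6*(-2 + N) = -12 + 6*N)
M = -4*I*√861/3 (M = -8*√(1/12 + (-12 + 6*(-2))) = -8*√(1/12 + (-12 - 12)) = -8*√(1/12 - 24) = -4*I*√861/3 ≈ -39.124*I)
21*M = 21*(-4*I*√861/3) = -28*I*√861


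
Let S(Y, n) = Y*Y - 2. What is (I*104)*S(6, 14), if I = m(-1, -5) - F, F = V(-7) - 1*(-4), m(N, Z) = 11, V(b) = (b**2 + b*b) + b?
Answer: -297024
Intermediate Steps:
S(Y, n) = -2 + Y**2 (S(Y, n) = Y**2 - 2 = -2 + Y**2)
V(b) = b + 2*b**2 (V(b) = (b**2 + b**2) + b = 2*b**2 + b = b + 2*b**2)
F = 95 (F = -7*(1 + 2*(-7)) - 1*(-4) = -7*(1 - 14) + 4 = -7*(-13) + 4 = 91 + 4 = 95)
I = -84 (I = 11 - 1*95 = 11 - 95 = -84)
(I*104)*S(6, 14) = (-84*104)*(-2 + 6**2) = -8736*(-2 + 36) = -8736*34 = -297024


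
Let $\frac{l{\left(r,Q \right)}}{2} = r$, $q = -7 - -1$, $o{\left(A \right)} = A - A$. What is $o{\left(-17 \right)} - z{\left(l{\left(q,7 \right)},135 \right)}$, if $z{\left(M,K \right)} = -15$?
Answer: $15$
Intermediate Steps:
$o{\left(A \right)} = 0$
$q = -6$ ($q = -7 + 1 = -6$)
$l{\left(r,Q \right)} = 2 r$
$o{\left(-17 \right)} - z{\left(l{\left(q,7 \right)},135 \right)} = 0 - -15 = 0 + 15 = 15$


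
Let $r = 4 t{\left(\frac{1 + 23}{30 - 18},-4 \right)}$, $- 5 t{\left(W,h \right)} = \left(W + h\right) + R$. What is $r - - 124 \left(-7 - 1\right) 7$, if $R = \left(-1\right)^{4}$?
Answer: $- \frac{34716}{5} \approx -6943.2$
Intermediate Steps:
$R = 1$
$t{\left(W,h \right)} = - \frac{1}{5} - \frac{W}{5} - \frac{h}{5}$ ($t{\left(W,h \right)} = - \frac{\left(W + h\right) + 1}{5} = - \frac{1 + W + h}{5} = - \frac{1}{5} - \frac{W}{5} - \frac{h}{5}$)
$r = \frac{4}{5}$ ($r = 4 \left(- \frac{1}{5} - \frac{\left(1 + 23\right) \frac{1}{30 - 18}}{5} - - \frac{4}{5}\right) = 4 \left(- \frac{1}{5} - \frac{24 \cdot \frac{1}{12}}{5} + \frac{4}{5}\right) = 4 \left(- \frac{1}{5} - \frac{2}{5} + \frac{4}{5}\right) = 4 \cdot \frac{1}{5} = \frac{4}{5} \approx 0.8$)
$r - - 124 \left(-7 - 1\right) 7 = \frac{4}{5} - - 124 \left(-7 - 1\right) 7 = \frac{4}{5} - - 124 \left(\left(-8\right) 7\right) = \frac{4}{5} - \left(-124\right) \left(-56\right) = \frac{4}{5} - 6944 = - \frac{34716}{5}$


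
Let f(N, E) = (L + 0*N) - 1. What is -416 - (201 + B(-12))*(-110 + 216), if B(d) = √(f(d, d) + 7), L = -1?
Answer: -21722 - 106*√5 ≈ -21959.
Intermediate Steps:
f(N, E) = -2 (f(N, E) = (-1 + 0*N) - 1 = (-1 + 0) - 1 = -1 - 1 = -2)
B(d) = √5 (B(d) = √(-2 + 7) = √5)
-416 - (201 + B(-12))*(-110 + 216) = -416 - (201 + √5)*(-110 + 216) = -416 - (201 + √5)*106 = -416 - (21306 + 106*√5) = -416 + (-21306 - 106*√5) = -21722 - 106*√5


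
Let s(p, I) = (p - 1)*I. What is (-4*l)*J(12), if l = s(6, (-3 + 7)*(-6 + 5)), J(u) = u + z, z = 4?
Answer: 1280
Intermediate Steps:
J(u) = 4 + u (J(u) = u + 4 = 4 + u)
s(p, I) = I*(-1 + p) (s(p, I) = (-1 + p)*I = I*(-1 + p))
l = -20 (l = ((-3 + 7)*(-6 + 5))*(-1 + 6) = (4*(-1))*5 = -4*5 = -20)
(-4*l)*J(12) = (-4*(-20))*(4 + 12) = 80*16 = 1280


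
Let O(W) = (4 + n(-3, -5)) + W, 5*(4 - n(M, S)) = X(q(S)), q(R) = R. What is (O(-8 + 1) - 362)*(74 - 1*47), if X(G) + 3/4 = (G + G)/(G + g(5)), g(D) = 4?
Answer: -195939/20 ≈ -9797.0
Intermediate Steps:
X(G) = -¾ + 2*G/(4 + G) (X(G) = -¾ + (G + G)/(G + 4) = -¾ + (2*G)/(4 + G) = -¾ + 2*G/(4 + G))
n(M, S) = 4 - (-12 + 5*S)/(20*(4 + S))
O(W) = 123/20 + W (O(W) = (4 + (332 + 75*(-5))/(20*(4 - 5))) + W = (4 + (1/20)*(332 - 375)/(-1)) + W = (4 + (1/20)*(-1)*(-43)) + W = (4 + 43/20) + W = 123/20 + W)
(O(-8 + 1) - 362)*(74 - 1*47) = ((123/20 + (-8 + 1)) - 362)*(74 - 1*47) = ((123/20 - 7) - 362)*(74 - 47) = (-17/20 - 362)*27 = -7257/20*27 = -195939/20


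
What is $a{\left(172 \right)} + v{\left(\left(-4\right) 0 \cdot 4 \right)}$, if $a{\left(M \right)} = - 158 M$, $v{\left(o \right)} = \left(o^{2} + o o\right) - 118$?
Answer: $-27294$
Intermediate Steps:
$v{\left(o \right)} = -118 + 2 o^{2}$ ($v{\left(o \right)} = \left(o^{2} + o^{2}\right) - 118 = 2 o^{2} - 118 = -118 + 2 o^{2}$)
$a{\left(172 \right)} + v{\left(\left(-4\right) 0 \cdot 4 \right)} = \left(-158\right) 172 - \left(118 - 2 \left(\left(-4\right) 0 \cdot 4\right)^{2}\right) = -27176 - \left(118 - 2 \left(0 \cdot 4\right)^{2}\right) = -27176 - \left(118 - 2 \cdot 0^{2}\right) = -27176 + \left(-118 + 2 \cdot 0\right) = -27176 + \left(-118 + 0\right) = -27176 - 118 = -27294$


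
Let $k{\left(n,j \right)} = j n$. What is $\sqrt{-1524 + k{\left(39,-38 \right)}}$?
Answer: $3 i \sqrt{334} \approx 54.827 i$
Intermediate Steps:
$\sqrt{-1524 + k{\left(39,-38 \right)}} = \sqrt{-1524 - 1482} = \sqrt{-3006} = 3 i \sqrt{334}$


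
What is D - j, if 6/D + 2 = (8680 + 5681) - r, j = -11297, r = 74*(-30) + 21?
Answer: 93527866/8279 ≈ 11297.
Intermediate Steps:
r = -2199 (r = -2220 + 21 = -2199)
D = 3/8279 (D = 6/(-2 + ((8680 + 5681) - 1*(-2199))) = 6/(-2 + (14361 + 2199)) = 6/(-2 + 16560) = 6/16558 = 6*(1/16558) = 3/8279 ≈ 0.00036236)
D - j = 3/8279 - 1*(-11297) = 3/8279 + 11297 = 93527866/8279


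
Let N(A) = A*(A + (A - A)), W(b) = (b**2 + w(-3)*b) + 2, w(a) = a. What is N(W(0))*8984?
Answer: 35936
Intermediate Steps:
W(b) = 2 + b**2 - 3*b (W(b) = (b**2 - 3*b) + 2 = 2 + b**2 - 3*b)
N(A) = A**2 (N(A) = A*(A + 0) = A*A = A**2)
N(W(0))*8984 = (2 + 0**2 - 3*0)**2*8984 = (2 + 0 + 0)**2*8984 = 2**2*8984 = 4*8984 = 35936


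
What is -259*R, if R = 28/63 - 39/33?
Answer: 18907/99 ≈ 190.98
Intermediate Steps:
R = -73/99 (R = 28*(1/63) - 39*1/33 = 4/9 - 13/11 = -73/99 ≈ -0.73737)
-259*R = -259*(-73/99) = 18907/99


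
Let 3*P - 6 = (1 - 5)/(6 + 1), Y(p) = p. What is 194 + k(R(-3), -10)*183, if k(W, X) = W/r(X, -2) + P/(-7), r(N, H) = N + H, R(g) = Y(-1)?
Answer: 31741/196 ≈ 161.94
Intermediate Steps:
R(g) = -1
r(N, H) = H + N
P = 38/21 (P = 2 + ((1 - 5)/(6 + 1))/3 = 2 + (-4/7)/3 = 2 + (-4*⅐)/3 = 2 + (⅓)*(-4/7) = 2 - 4/21 = 38/21 ≈ 1.8095)
k(W, X) = -38/147 + W/(-2 + X) (k(W, X) = W/(-2 + X) + (38/21)/(-7) = W/(-2 + X) + (38/21)*(-⅐) = W/(-2 + X) - 38/147 = -38/147 + W/(-2 + X))
194 + k(R(-3), -10)*183 = 194 + (-38/147 - 1/(-2 - 10))*183 = 194 + (-38/147 - 1/(-12))*183 = 194 + (-38/147 - 1*(-1/12))*183 = 194 + (-38/147 + 1/12)*183 = 194 - 103/588*183 = 194 - 6283/196 = 31741/196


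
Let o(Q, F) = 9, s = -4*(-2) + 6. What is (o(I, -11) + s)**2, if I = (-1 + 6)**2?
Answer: 529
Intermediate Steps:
s = 14 (s = -2*(-4) + 6 = 8 + 6 = 14)
I = 25 (I = 5**2 = 25)
(o(I, -11) + s)**2 = (9 + 14)**2 = 23**2 = 529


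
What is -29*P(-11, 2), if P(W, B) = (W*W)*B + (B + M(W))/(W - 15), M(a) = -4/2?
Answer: -7018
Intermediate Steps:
M(a) = -2 (M(a) = -4*½ = -2)
P(W, B) = B*W² + (-2 + B)/(-15 + W) (P(W, B) = (W*W)*B + (B - 2)/(W - 15) = W²*B + (-2 + B)/(-15 + W) = B*W² + (-2 + B)/(-15 + W))
-29*P(-11, 2) = -29*(-2 + 2 + 2*(-11)³ - 15*2*(-11)²)/(-15 - 11) = -29*(-2 + 2 + 2*(-1331) - 15*2*121)/(-26) = -(-29)*(-2 + 2 - 2662 - 3630)/26 = -(-29)*(-6292)/26 = -29*242 = -7018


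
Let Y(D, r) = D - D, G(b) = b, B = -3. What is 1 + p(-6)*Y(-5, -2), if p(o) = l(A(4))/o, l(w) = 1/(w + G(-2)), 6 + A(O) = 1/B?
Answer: 1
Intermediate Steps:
A(O) = -19/3 (A(O) = -6 + 1/(-3) = -6 - ⅓ = -19/3)
l(w) = 1/(-2 + w) (l(w) = 1/(w - 2) = 1/(-2 + w))
Y(D, r) = 0
p(o) = -3/(25*o) (p(o) = 1/((-2 - 19/3)*o) = 1/((-25/3)*o) = -3/(25*o))
1 + p(-6)*Y(-5, -2) = 1 - 3/25/(-6)*0 = 1 - 3/25*(-⅙)*0 = 1 + (1/50)*0 = 1 + 0 = 1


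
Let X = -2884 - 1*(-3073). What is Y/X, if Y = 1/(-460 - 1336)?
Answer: -1/339444 ≈ -2.9460e-6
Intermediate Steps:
Y = -1/1796 (Y = 1/(-1796) = -1/1796 ≈ -0.00055679)
X = 189 (X = -2884 + 3073 = 189)
Y/X = -1/1796/189 = -1/1796*1/189 = -1/339444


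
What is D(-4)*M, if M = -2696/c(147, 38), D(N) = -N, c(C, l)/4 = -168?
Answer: 337/21 ≈ 16.048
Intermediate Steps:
c(C, l) = -672 (c(C, l) = 4*(-168) = -672)
M = 337/84 (M = -2696/(-672) = -2696*(-1/672) = 337/84 ≈ 4.0119)
D(-4)*M = -1*(-4)*(337/84) = 4*(337/84) = 337/21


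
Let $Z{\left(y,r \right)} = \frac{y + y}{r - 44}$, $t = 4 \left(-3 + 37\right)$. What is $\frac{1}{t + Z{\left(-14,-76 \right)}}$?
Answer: $\frac{30}{4087} \approx 0.0073403$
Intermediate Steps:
$t = 136$ ($t = 4 \cdot 34 = 136$)
$Z{\left(y,r \right)} = \frac{2 y}{-44 + r}$
$\frac{1}{t + Z{\left(-14,-76 \right)}} = \frac{1}{136 + 2 \left(-14\right) \frac{1}{-44 - 76}} = \frac{1}{136 + 2 \left(-14\right) \frac{1}{-120}} = \frac{1}{136 + 2 \left(-14\right) \left(- \frac{1}{120}\right)} = \frac{1}{136 + \frac{7}{30}} = \frac{1}{\frac{4087}{30}} = \frac{30}{4087}$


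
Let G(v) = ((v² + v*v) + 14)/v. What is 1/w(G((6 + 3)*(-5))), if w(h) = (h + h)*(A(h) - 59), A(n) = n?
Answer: 2025/54612032 ≈ 3.7080e-5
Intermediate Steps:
G(v) = (14 + 2*v²)/v (G(v) = ((v² + v²) + 14)/v = (2*v² + 14)/v = (14 + 2*v²)/v)
w(h) = 2*h*(-59 + h) (w(h) = (h + h)*(h - 59) = (2*h)*(-59 + h) = 2*h*(-59 + h))
1/w(G((6 + 3)*(-5))) = 1/(2*(2*((6 + 3)*(-5)) + 14/(((6 + 3)*(-5))))*(-59 + (2*((6 + 3)*(-5)) + 14/(((6 + 3)*(-5)))))) = 1/(2*(2*(9*(-5)) + 14/((9*(-5))))*(-59 + (2*(9*(-5)) + 14/((9*(-5)))))) = 1/(2*(2*(-45) + 14/(-45))*(-59 + (2*(-45) + 14/(-45)))) = 1/(2*(-90 + 14*(-1/45))*(-59 + (-90 + 14*(-1/45)))) = 1/(2*(-90 - 14/45)*(-59 + (-90 - 14/45))) = 1/(2*(-4064/45)*(-59 - 4064/45)) = 1/(2*(-4064/45)*(-6719/45)) = 1/(54612032/2025) = 2025/54612032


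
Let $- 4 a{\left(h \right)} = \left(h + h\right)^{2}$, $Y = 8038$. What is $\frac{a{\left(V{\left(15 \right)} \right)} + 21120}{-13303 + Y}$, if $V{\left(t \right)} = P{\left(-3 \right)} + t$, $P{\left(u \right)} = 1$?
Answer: $- \frac{20864}{5265} \approx -3.9628$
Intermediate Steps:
$V{\left(t \right)} = 1 + t$
$a{\left(h \right)} = - h^{2}$ ($a{\left(h \right)} = - \frac{\left(h + h\right)^{2}}{4} = - \frac{\left(2 h\right)^{2}}{4} = - \frac{4 h^{2}}{4} = - h^{2}$)
$\frac{a{\left(V{\left(15 \right)} \right)} + 21120}{-13303 + Y} = \frac{- \left(1 + 15\right)^{2} + 21120}{-13303 + 8038} = \frac{- 16^{2} + 21120}{-5265} = \left(\left(-1\right) 256 + 21120\right) \left(- \frac{1}{5265}\right) = \left(-256 + 21120\right) \left(- \frac{1}{5265}\right) = 20864 \left(- \frac{1}{5265}\right) = - \frac{20864}{5265}$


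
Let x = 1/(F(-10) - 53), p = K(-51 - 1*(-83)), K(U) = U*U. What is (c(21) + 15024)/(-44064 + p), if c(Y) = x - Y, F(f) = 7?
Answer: -690137/1979840 ≈ -0.34858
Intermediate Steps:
K(U) = U²
p = 1024 (p = (-51 - 1*(-83))² = (-51 + 83)² = 32² = 1024)
x = -1/46 (x = 1/(7 - 53) = 1/(-46) = -1/46 ≈ -0.021739)
c(Y) = -1/46 - Y
(c(21) + 15024)/(-44064 + p) = ((-1/46 - 1*21) + 15024)/(-44064 + 1024) = ((-1/46 - 21) + 15024)/(-43040) = (-967/46 + 15024)*(-1/43040) = (690137/46)*(-1/43040) = -690137/1979840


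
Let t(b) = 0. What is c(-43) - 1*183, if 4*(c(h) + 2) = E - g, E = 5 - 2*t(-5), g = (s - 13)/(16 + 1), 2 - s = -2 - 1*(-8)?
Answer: -367/2 ≈ -183.50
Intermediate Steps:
s = -4 (s = 2 - (-2 - 1*(-8)) = 2 - (-2 + 8) = 2 - 1*6 = 2 - 6 = -4)
g = -1 (g = (-4 - 13)/(16 + 1) = -17/17 = -17*1/17 = -1)
E = 5 (E = 5 - 2*0 = 5 + 0 = 5)
c(h) = -½ (c(h) = -2 + (5 - 1*(-1))/4 = -2 + (5 + 1)/4 = -2 + (¼)*6 = -2 + 3/2 = -½)
c(-43) - 1*183 = -½ - 1*183 = -½ - 183 = -367/2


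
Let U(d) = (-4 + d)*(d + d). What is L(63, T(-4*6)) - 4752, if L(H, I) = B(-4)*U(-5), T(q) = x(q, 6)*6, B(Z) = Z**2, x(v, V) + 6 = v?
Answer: -3312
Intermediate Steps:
U(d) = 2*d*(-4 + d) (U(d) = (-4 + d)*(2*d) = 2*d*(-4 + d))
x(v, V) = -6 + v
T(q) = -36 + 6*q (T(q) = (-6 + q)*6 = -36 + 6*q)
L(H, I) = 1440 (L(H, I) = (-4)**2*(2*(-5)*(-4 - 5)) = 16*(2*(-5)*(-9)) = 16*90 = 1440)
L(63, T(-4*6)) - 4752 = 1440 - 4752 = -3312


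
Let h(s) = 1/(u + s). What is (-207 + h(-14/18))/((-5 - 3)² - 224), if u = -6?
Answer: 3159/2440 ≈ 1.2947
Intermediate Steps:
h(s) = 1/(-6 + s)
(-207 + h(-14/18))/((-5 - 3)² - 224) = (-207 + 1/(-6 - 14/18))/((-5 - 3)² - 224) = (-207 + 1/(-6 - 14*1/18))/((-8)² - 224) = (-207 + 1/(-6 - 7/9))/(64 - 224) = (-207 + 1/(-61/9))/(-160) = (-207 - 9/61)*(-1/160) = -12636/61*(-1/160) = 3159/2440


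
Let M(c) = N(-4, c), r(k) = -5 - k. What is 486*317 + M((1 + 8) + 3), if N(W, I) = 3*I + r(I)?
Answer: 154081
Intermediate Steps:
N(W, I) = -5 + 2*I (N(W, I) = 3*I + (-5 - I) = -5 + 2*I)
M(c) = -5 + 2*c
486*317 + M((1 + 8) + 3) = 486*317 + (-5 + 2*((1 + 8) + 3)) = 154062 + (-5 + 2*(9 + 3)) = 154062 + (-5 + 2*12) = 154062 + (-5 + 24) = 154062 + 19 = 154081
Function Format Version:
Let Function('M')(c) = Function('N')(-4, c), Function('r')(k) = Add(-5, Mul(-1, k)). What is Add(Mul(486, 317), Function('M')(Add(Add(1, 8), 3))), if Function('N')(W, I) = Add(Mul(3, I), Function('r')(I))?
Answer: 154081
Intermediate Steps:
Function('N')(W, I) = Add(-5, Mul(2, I)) (Function('N')(W, I) = Add(Mul(3, I), Add(-5, Mul(-1, I))) = Add(-5, Mul(2, I)))
Function('M')(c) = Add(-5, Mul(2, c))
Add(Mul(486, 317), Function('M')(Add(Add(1, 8), 3))) = Add(Mul(486, 317), Add(-5, Mul(2, Add(Add(1, 8), 3)))) = Add(154062, Add(-5, Mul(2, Add(9, 3)))) = Add(154062, Add(-5, Mul(2, 12))) = Add(154062, Add(-5, 24)) = Add(154062, 19) = 154081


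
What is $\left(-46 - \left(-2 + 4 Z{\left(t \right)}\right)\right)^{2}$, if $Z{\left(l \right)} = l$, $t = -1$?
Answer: $1600$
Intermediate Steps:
$\left(-46 - \left(-2 + 4 Z{\left(t \right)}\right)\right)^{2} = \left(-46 + \left(2 - -4\right)\right)^{2} = \left(-46 + \left(2 + 4\right)\right)^{2} = \left(-46 + 6\right)^{2} = \left(-40\right)^{2} = 1600$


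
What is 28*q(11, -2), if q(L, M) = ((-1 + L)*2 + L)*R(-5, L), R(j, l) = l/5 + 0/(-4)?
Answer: 9548/5 ≈ 1909.6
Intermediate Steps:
R(j, l) = l/5 (R(j, l) = l*(⅕) + 0*(-¼) = l/5 + 0 = l/5)
q(L, M) = L*(-2 + 3*L)/5 (q(L, M) = ((-1 + L)*2 + L)*(L/5) = ((-2 + 2*L) + L)*(L/5) = (-2 + 3*L)*(L/5) = L*(-2 + 3*L)/5)
28*q(11, -2) = 28*((⅕)*11*(-2 + 3*11)) = 28*((⅕)*11*(-2 + 33)) = 28*((⅕)*11*31) = 28*(341/5) = 9548/5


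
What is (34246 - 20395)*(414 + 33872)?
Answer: 474895386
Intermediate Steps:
(34246 - 20395)*(414 + 33872) = 13851*34286 = 474895386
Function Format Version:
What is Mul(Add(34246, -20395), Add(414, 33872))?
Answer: 474895386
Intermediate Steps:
Mul(Add(34246, -20395), Add(414, 33872)) = Mul(13851, 34286) = 474895386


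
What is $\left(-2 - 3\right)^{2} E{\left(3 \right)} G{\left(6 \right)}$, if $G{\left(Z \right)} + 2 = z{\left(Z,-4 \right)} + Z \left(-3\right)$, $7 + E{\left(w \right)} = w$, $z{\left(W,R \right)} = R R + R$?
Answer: $800$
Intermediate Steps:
$z{\left(W,R \right)} = R + R^{2}$ ($z{\left(W,R \right)} = R^{2} + R = R + R^{2}$)
$E{\left(w \right)} = -7 + w$
$G{\left(Z \right)} = 10 - 3 Z$ ($G{\left(Z \right)} = -2 + \left(- 4 \left(1 - 4\right) + Z \left(-3\right)\right) = -2 - \left(-12 + 3 Z\right) = 10 - 3 Z$)
$\left(-2 - 3\right)^{2} E{\left(3 \right)} G{\left(6 \right)} = \left(-2 - 3\right)^{2} \left(-7 + 3\right) \left(10 - 18\right) = \left(-5\right)^{2} \left(-4\right) \left(10 - 18\right) = 25 \left(-4\right) \left(-8\right) = \left(-100\right) \left(-8\right) = 800$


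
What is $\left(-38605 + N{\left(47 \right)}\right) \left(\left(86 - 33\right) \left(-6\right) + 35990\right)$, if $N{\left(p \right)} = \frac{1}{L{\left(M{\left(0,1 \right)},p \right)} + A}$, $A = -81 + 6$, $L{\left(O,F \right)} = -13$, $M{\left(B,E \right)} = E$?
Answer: $- \frac{15148297619}{11} \approx -1.3771 \cdot 10^{9}$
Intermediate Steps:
$A = -75$
$N{\left(p \right)} = - \frac{1}{88}$ ($N{\left(p \right)} = \frac{1}{-13 - 75} = \frac{1}{-88} = - \frac{1}{88}$)
$\left(-38605 + N{\left(47 \right)}\right) \left(\left(86 - 33\right) \left(-6\right) + 35990\right) = \left(-38605 - \frac{1}{88}\right) \left(\left(86 - 33\right) \left(-6\right) + 35990\right) = - \frac{3397241 \left(\left(86 - 33\right) \left(-6\right) + 35990\right)}{88} = - \frac{3397241 \left(53 \left(-6\right) + 35990\right)}{88} = - \frac{3397241 \left(-318 + 35990\right)}{88} = \left(- \frac{3397241}{88}\right) 35672 = - \frac{15148297619}{11}$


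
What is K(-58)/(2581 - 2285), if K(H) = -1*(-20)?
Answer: 5/74 ≈ 0.067568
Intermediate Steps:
K(H) = 20
K(-58)/(2581 - 2285) = 20/(2581 - 2285) = 20/296 = 20*(1/296) = 5/74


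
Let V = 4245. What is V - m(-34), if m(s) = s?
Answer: 4279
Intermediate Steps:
V - m(-34) = 4245 - 1*(-34) = 4245 + 34 = 4279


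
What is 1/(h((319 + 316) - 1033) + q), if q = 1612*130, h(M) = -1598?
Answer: 1/207962 ≈ 4.8086e-6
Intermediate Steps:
q = 209560
1/(h((319 + 316) - 1033) + q) = 1/(-1598 + 209560) = 1/207962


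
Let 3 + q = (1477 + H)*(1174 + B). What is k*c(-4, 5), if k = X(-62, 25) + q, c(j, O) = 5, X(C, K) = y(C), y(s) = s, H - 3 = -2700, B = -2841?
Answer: 10168375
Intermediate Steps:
H = -2697 (H = 3 - 2700 = -2697)
X(C, K) = C
q = 2033737 (q = -3 + (1477 - 2697)*(1174 - 2841) = -3 - 1220*(-1667) = -3 + 2033740 = 2033737)
k = 2033675 (k = -62 + 2033737 = 2033675)
k*c(-4, 5) = 2033675*5 = 10168375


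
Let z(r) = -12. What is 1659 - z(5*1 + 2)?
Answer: 1671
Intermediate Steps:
1659 - z(5*1 + 2) = 1659 - 1*(-12) = 1659 + 12 = 1671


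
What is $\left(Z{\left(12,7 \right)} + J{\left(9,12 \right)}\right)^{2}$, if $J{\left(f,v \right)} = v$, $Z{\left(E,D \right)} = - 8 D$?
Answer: $1936$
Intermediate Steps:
$\left(Z{\left(12,7 \right)} + J{\left(9,12 \right)}\right)^{2} = \left(\left(-8\right) 7 + 12\right)^{2} = \left(-56 + 12\right)^{2} = \left(-44\right)^{2} = 1936$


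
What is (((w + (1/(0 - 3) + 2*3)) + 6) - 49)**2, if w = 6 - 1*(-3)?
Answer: 7225/9 ≈ 802.78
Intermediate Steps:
w = 9 (w = 6 + 3 = 9)
(((w + (1/(0 - 3) + 2*3)) + 6) - 49)**2 = (((9 + (1/(0 - 3) + 2*3)) + 6) - 49)**2 = (((9 + (1/(-3) + 6)) + 6) - 49)**2 = (((9 + (-1/3 + 6)) + 6) - 49)**2 = (((9 + 17/3) + 6) - 49)**2 = ((44/3 + 6) - 49)**2 = (62/3 - 49)**2 = (-85/3)**2 = 7225/9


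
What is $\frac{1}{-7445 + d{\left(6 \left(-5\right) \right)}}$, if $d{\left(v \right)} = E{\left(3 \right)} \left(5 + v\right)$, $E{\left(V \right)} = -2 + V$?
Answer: $- \frac{1}{7470} \approx -0.00013387$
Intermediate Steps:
$d{\left(v \right)} = 5 + v$ ($d{\left(v \right)} = \left(-2 + 3\right) \left(5 + v\right) = 1 \left(5 + v\right) = 5 + v$)
$\frac{1}{-7445 + d{\left(6 \left(-5\right) \right)}} = \frac{1}{-7445 + \left(5 + 6 \left(-5\right)\right)} = \frac{1}{-7445 + \left(5 - 30\right)} = \frac{1}{-7445 - 25} = \frac{1}{-7470} = - \frac{1}{7470}$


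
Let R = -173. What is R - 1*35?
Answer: -208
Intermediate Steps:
R - 1*35 = -173 - 1*35 = -173 - 35 = -208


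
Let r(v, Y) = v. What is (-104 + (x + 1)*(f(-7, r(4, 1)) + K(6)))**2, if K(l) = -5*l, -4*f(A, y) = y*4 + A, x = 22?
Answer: 11444689/16 ≈ 7.1529e+5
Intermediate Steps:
f(A, y) = -y - A/4 (f(A, y) = -(y*4 + A)/4 = -(4*y + A)/4 = -(A + 4*y)/4 = -y - A/4)
(-104 + (x + 1)*(f(-7, r(4, 1)) + K(6)))**2 = (-104 + (22 + 1)*((-1*4 - 1/4*(-7)) - 5*6))**2 = (-104 + 23*((-4 + 7/4) - 30))**2 = (-104 + 23*(-9/4 - 30))**2 = (-104 + 23*(-129/4))**2 = (-104 - 2967/4)**2 = (-3383/4)**2 = 11444689/16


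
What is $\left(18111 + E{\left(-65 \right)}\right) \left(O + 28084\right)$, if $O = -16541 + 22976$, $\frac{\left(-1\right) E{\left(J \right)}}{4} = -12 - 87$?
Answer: $638843133$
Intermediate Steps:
$E{\left(J \right)} = 396$ ($E{\left(J \right)} = - 4 \left(-12 - 87\right) = \left(-4\right) \left(-99\right) = 396$)
$O = 6435$
$\left(18111 + E{\left(-65 \right)}\right) \left(O + 28084\right) = \left(18111 + 396\right) \left(6435 + 28084\right) = 18507 \cdot 34519 = 638843133$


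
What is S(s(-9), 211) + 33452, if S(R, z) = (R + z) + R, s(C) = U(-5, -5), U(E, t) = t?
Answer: 33653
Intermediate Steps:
s(C) = -5
S(R, z) = z + 2*R
S(s(-9), 211) + 33452 = (211 + 2*(-5)) + 33452 = (211 - 10) + 33452 = 201 + 33452 = 33653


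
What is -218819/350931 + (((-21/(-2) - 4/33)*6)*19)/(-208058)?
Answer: -505364845487/803154021978 ≈ -0.62923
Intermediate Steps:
-218819/350931 + (((-21/(-2) - 4/33)*6)*19)/(-208058) = -218819*1/350931 + (((-21*(-½) - 4*1/33)*6)*19)*(-1/208058) = -218819/350931 + (((21/2 - 4/33)*6)*19)*(-1/208058) = -218819/350931 + (((685/66)*6)*19)*(-1/208058) = -218819/350931 + ((685/11)*19)*(-1/208058) = -218819/350931 + (13015/11)*(-1/208058) = -218819/350931 - 13015/2288638 = -505364845487/803154021978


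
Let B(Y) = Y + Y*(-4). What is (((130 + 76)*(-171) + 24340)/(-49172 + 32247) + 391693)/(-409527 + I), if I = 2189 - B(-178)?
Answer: -6629414911/6903233600 ≈ -0.96033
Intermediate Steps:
B(Y) = -3*Y (B(Y) = Y - 4*Y = -3*Y)
I = 1655 (I = 2189 - (-3)*(-178) = 2189 - 1*534 = 2189 - 534 = 1655)
(((130 + 76)*(-171) + 24340)/(-49172 + 32247) + 391693)/(-409527 + I) = (((130 + 76)*(-171) + 24340)/(-49172 + 32247) + 391693)/(-409527 + 1655) = ((206*(-171) + 24340)/(-16925) + 391693)/(-407872) = ((-35226 + 24340)*(-1/16925) + 391693)*(-1/407872) = (-10886*(-1/16925) + 391693)*(-1/407872) = (10886/16925 + 391693)*(-1/407872) = (6629414911/16925)*(-1/407872) = -6629414911/6903233600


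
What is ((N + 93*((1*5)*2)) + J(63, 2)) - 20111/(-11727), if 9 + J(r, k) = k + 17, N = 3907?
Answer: 56860880/11727 ≈ 4848.7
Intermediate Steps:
J(r, k) = 8 + k (J(r, k) = -9 + (k + 17) = -9 + (17 + k) = 8 + k)
((N + 93*((1*5)*2)) + J(63, 2)) - 20111/(-11727) = ((3907 + 93*((1*5)*2)) + (8 + 2)) - 20111/(-11727) = ((3907 + 93*(5*2)) + 10) - 20111*(-1/11727) = ((3907 + 93*10) + 10) + 20111/11727 = ((3907 + 930) + 10) + 20111/11727 = (4837 + 10) + 20111/11727 = 4847 + 20111/11727 = 56860880/11727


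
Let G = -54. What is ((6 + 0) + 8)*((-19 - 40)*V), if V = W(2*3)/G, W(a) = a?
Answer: 826/9 ≈ 91.778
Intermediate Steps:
V = -1/9 (V = (2*3)/(-54) = 6*(-1/54) = -1/9 ≈ -0.11111)
((6 + 0) + 8)*((-19 - 40)*V) = ((6 + 0) + 8)*((-19 - 40)*(-1/9)) = (6 + 8)*(-59*(-1/9)) = 14*(59/9) = 826/9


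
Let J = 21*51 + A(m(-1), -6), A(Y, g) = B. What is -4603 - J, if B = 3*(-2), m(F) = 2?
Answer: -5668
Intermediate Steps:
B = -6
A(Y, g) = -6
J = 1065 (J = 21*51 - 6 = 1071 - 6 = 1065)
-4603 - J = -4603 - 1*1065 = -4603 - 1065 = -5668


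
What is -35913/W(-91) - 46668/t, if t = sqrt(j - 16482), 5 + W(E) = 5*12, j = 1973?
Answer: -35913/55 + 46668*I*sqrt(14509)/14509 ≈ -652.96 + 387.44*I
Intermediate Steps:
W(E) = 55 (W(E) = -5 + 5*12 = -5 + 60 = 55)
t = I*sqrt(14509) (t = sqrt(1973 - 16482) = sqrt(-14509) = I*sqrt(14509) ≈ 120.45*I)
-35913/W(-91) - 46668/t = -35913/55 - 46668*(-I*sqrt(14509)/14509) = -35913*1/55 - (-46668)*I*sqrt(14509)/14509 = -35913/55 + 46668*I*sqrt(14509)/14509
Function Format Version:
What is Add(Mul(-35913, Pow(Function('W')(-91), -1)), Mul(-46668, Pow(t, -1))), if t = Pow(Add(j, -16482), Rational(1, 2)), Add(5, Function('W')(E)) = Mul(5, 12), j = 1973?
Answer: Add(Rational(-35913, 55), Mul(Rational(46668, 14509), I, Pow(14509, Rational(1, 2)))) ≈ Add(-652.96, Mul(387.44, I))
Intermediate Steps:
Function('W')(E) = 55 (Function('W')(E) = Add(-5, Mul(5, 12)) = Add(-5, 60) = 55)
t = Mul(I, Pow(14509, Rational(1, 2))) (t = Pow(Add(1973, -16482), Rational(1, 2)) = Pow(-14509, Rational(1, 2)) = Mul(I, Pow(14509, Rational(1, 2))) ≈ Mul(120.45, I))
Add(Mul(-35913, Pow(Function('W')(-91), -1)), Mul(-46668, Pow(t, -1))) = Add(Mul(-35913, Pow(55, -1)), Mul(-46668, Pow(Mul(I, Pow(14509, Rational(1, 2))), -1))) = Add(Mul(-35913, Rational(1, 55)), Mul(-46668, Mul(Rational(-1, 14509), I, Pow(14509, Rational(1, 2))))) = Add(Rational(-35913, 55), Mul(Rational(46668, 14509), I, Pow(14509, Rational(1, 2))))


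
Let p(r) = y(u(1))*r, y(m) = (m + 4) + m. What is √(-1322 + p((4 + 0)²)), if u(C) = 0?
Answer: I*√1258 ≈ 35.468*I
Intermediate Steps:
y(m) = 4 + 2*m (y(m) = (4 + m) + m = 4 + 2*m)
p(r) = 4*r (p(r) = (4 + 2*0)*r = (4 + 0)*r = 4*r)
√(-1322 + p((4 + 0)²)) = √(-1322 + 4*(4 + 0)²) = √(-1322 + 4*4²) = √(-1322 + 4*16) = √(-1322 + 64) = √(-1258) = I*√1258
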